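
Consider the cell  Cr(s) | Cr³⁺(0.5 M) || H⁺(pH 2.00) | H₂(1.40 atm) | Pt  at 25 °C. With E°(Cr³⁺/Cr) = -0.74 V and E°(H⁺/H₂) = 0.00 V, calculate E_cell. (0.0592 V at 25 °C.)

0.62 V

The hydrogen couple is the cathode, so E°_cell = 0.74 V; n = 6.
[H⁺] = 10^(−2.00) = 0.010 M, and Q = [Cr³⁺]^2·P(H₂)^3 / [H⁺]^6 = 6.86 × 10^11.
E = E° − (0.0592/6) log Q = 0.74 − (0.0592/6)(11.836) = 0.623 V.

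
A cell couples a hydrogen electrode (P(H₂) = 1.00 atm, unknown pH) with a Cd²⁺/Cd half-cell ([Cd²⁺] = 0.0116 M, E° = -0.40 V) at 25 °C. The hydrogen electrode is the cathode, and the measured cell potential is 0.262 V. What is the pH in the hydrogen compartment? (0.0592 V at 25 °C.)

pH = 3.30

E°_cell = 0.40 V and n = 2.
log Q = n(E° − E)/0.0592 = 2×(0.40 − 0.262)/0.0592 = 4.662.
With Q = [Cd²⁺]·P(H₂) / [H⁺]^2, solving for [H⁺] gives log[H⁺] = -3.299, so pH = 3.30.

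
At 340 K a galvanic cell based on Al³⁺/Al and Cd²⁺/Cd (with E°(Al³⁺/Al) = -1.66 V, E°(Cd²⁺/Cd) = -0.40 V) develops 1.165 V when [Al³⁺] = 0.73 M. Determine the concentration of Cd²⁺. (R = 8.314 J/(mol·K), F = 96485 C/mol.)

0.0012 M

From the Nernst equation, ln Q = nF(E° − E)/RT = 6×96485×(1.26 − 1.165)/(8.314×340) = 19.456, so Q = 2.82 × 10^8.
With Q = [Al³⁺]^2/[Cd²⁺]^3 and the known concentrations, [Cd²⁺]^3 in the denominator gives [Cd²⁺] = 0.0012 M.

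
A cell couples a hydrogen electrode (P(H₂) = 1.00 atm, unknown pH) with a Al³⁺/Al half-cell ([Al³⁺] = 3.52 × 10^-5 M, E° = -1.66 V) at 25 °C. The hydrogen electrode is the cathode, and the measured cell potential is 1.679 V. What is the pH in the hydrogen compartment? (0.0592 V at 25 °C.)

pH = 1.16

E°_cell = 1.66 V and n = 6.
log Q = n(E° − E)/0.0592 = 6×(1.66 − 1.679)/0.0592 = -1.926.
With Q = [Al³⁺]^2·P(H₂)^3 / [H⁺]^6, solving for [H⁺] gives log[H⁺] = -1.164, so pH = 1.16.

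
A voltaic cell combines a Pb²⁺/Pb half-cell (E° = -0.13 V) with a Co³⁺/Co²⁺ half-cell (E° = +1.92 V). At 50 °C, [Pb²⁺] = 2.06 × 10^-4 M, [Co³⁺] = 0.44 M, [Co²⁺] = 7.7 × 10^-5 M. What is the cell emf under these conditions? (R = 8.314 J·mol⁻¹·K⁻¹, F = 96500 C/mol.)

2.41 V

The Co³⁺/Co²⁺ couple has the higher reduction potential and acts as the cathode, so E°_cell = +1.92 − (-0.13) = 2.05 V.
Balancing electrons gives n = 2; the reaction quotient is Q = [Pb²⁺]·[Co²⁺]^2/[Co³⁺]^2 = 6.31 × 10^-12.
E = E° − (RT/nF) ln Q = 2.05 − (8.314×323)/(2×96500) × (-25.789) = 2.050 + 0.359 = 2.409 V.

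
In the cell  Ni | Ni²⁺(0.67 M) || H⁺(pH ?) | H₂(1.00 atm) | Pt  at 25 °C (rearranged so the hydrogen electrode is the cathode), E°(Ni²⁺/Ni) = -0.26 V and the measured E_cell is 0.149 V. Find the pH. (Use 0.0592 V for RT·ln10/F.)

E°_cell = 0.26 V and n = 2.
log Q = n(E° − E)/0.0592 = 2×(0.26 − 0.149)/0.0592 = 3.750.
With Q = [Ni²⁺]·P(H₂) / [H⁺]^2, solving for [H⁺] gives log[H⁺] = -1.962, so pH = 1.96.

pH = 1.96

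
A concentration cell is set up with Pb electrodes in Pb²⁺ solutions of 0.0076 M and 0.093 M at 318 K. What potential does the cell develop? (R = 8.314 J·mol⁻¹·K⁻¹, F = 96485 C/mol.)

Both half-cells are Pb²⁺/Pb, so E°_cell = 0. The concentrated side is the cathode; the cell reaction moves Pb²⁺ from high to low concentration with n = 2.
Q = [Pb²⁺]_dilute/[Pb²⁺]_conc = 0.0076/0.093 = 0.0817.
E = 0 − (RT/nF) ln Q = −((8.314×318)/(2×96485))(-2.504) = 0.0343 V.

0.034 V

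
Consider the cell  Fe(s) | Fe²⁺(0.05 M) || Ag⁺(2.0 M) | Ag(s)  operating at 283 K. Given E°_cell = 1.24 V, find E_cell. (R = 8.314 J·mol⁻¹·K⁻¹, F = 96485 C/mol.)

1.29 V

Balancing electrons gives n = 2; the reaction quotient is Q = [Fe²⁺]/[Ag⁺]^2 = 0.0125.
E = E° − (RT/nF) ln Q = 1.24 − (8.314×283)/(2×96485) × (-4.382) = 1.240 + 0.053 = 1.293 V.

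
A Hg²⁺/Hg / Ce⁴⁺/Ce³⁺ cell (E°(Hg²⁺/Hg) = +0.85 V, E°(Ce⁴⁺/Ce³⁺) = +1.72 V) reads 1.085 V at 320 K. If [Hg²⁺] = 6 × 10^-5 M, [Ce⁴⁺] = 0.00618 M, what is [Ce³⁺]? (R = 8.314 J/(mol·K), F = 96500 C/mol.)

From the Nernst equation, ln Q = nF(E° − E)/RT = 2×96500×(0.87 − 1.085)/(8.314×320) = -15.597, so Q = 1.68 × 10^-7.
With Q = [Hg²⁺]·[Ce³⁺]^2/[Ce⁴⁺]^2 and the known concentrations, [Ce³⁺]^2 in the numerator gives [Ce³⁺] = 3.3 × 10^-4 M.

3.3 × 10^-4 M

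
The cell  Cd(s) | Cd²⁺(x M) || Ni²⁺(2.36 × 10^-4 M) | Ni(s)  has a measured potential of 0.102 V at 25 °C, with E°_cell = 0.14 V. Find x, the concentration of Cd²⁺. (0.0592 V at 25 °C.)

From the Nernst equation, log Q = n(E° − E)/0.0592 = 2(0.14 − 0.102)/0.0592 = 1.284, so Q = 19.2.
With Q = [Cd²⁺]/[Ni²⁺] and the known concentrations, [Cd²⁺] in the numerator gives [Cd²⁺] = 0.0045 M.

0.0045 M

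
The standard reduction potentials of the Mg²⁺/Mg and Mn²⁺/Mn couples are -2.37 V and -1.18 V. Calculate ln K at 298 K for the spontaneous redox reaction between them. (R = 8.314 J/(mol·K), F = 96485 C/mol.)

E°_cell = -1.18 − (-2.37) = 1.19 V, with n = 2 electrons transferred.
At equilibrium E = 0, so the Nernst equation gives ln K = nFE°/RT = (2)(96485)(1.19)/((8.314)(298)) = 92.69.

ln K = 92.7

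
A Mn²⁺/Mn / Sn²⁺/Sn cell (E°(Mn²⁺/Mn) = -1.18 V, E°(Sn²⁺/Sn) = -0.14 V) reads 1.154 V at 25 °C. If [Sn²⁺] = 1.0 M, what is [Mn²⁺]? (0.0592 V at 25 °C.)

From the Nernst equation, log Q = n(E° − E)/0.0592 = 2(1.04 − 1.154)/0.0592 = -3.851, so Q = 1.41 × 10^-4.
With Q = [Mn²⁺]/[Sn²⁺] and the known concentrations, [Mn²⁺] in the numerator gives [Mn²⁺] = 1.4 × 10^-4 M.

1.4 × 10^-4 M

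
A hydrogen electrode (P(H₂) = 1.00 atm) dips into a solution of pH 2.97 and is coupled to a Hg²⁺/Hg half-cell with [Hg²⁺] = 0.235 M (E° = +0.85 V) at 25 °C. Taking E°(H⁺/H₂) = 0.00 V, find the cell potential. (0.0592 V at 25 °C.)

The Hg²⁺/Hg couple is the cathode, so E°_cell = 0.85 V; n = 2.
[H⁺] = 10^(−2.97) = 0.0011 M, and Q = [H⁺]^2 / ([Hg²⁺]·P(H₂)) = 4.89 × 10^-6.
E = E° − (0.0592/2) log Q = 0.85 − (0.0592/2)(-5.311) = 1.007 V.

1.01 V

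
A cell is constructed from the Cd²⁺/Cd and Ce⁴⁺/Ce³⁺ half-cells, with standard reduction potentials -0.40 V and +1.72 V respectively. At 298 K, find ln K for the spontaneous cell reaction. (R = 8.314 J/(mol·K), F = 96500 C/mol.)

ln K = 165.1

E°_cell = +1.72 − (-0.40) = 2.12 V, with n = 2 electrons transferred.
At equilibrium E = 0, so the Nernst equation gives ln K = nFE°/RT = (2)(96500)(2.12)/((8.314)(298)) = 165.15.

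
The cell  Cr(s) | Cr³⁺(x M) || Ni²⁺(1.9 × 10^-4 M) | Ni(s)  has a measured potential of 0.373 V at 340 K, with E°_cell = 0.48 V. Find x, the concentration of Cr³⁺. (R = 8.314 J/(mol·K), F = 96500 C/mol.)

From the Nernst equation, ln Q = nF(E° − E)/RT = 6×96500×(0.48 − 0.373)/(8.314×340) = 21.917, so Q = 3.3 × 10^9.
With Q = [Cr³⁺]^2/[Ni²⁺]^3 and the known concentrations, [Cr³⁺]^2 in the numerator gives [Cr³⁺] = 0.15 M.

0.15 M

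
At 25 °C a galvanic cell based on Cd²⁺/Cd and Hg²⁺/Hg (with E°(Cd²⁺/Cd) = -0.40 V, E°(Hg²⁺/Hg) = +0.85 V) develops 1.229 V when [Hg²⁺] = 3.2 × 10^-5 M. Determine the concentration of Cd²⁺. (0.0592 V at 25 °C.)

From the Nernst equation, log Q = n(E° − E)/0.0592 = 2(1.25 − 1.229)/0.0592 = 0.709, so Q = 5.12.
With Q = [Cd²⁺]/[Hg²⁺] and the known concentrations, [Cd²⁺] in the numerator gives [Cd²⁺] = 1.6 × 10^-4 M.

1.6 × 10^-4 M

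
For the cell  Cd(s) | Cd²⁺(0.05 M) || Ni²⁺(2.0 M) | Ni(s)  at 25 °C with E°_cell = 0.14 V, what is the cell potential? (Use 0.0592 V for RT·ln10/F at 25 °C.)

Balancing electrons gives n = 2; the reaction quotient is Q = [Cd²⁺]/[Ni²⁺] = 0.0250.
At 25 °C, E = E° − (0.0592/n) log Q = 0.14 − (0.0592/2)(-1.602) = 0.140 + 0.047 = 0.187 V.

0.187 V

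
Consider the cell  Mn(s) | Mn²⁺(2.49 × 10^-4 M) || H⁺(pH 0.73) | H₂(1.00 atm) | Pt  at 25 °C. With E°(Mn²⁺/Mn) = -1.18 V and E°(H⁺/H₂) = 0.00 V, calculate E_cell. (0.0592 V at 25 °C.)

The hydrogen couple is the cathode, so E°_cell = 1.18 V; n = 2.
[H⁺] = 10^(−0.73) = 0.19 M, and Q = [Mn²⁺]·P(H₂) / [H⁺]^2 = 0.00718.
E = E° − (0.0592/2) log Q = 1.18 − (0.0592/2)(-2.144) = 1.243 V.

1.24 V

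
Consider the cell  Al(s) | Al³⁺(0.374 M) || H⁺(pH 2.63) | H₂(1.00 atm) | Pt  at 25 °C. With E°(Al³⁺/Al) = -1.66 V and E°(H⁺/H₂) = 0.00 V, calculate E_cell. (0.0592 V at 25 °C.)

1.51 V

The hydrogen couple is the cathode, so E°_cell = 1.66 V; n = 6.
[H⁺] = 10^(−2.63) = 0.0023 M, and Q = [Al³⁺]^2·P(H₂)^3 / [H⁺]^6 = 8.43 × 10^14.
E = E° − (0.0592/6) log Q = 1.66 − (0.0592/6)(14.926) = 1.513 V.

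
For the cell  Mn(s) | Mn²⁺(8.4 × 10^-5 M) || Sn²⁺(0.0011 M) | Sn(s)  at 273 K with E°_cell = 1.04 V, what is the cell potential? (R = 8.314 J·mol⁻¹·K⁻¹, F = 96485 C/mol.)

1.07 V

Balancing electrons gives n = 2; the reaction quotient is Q = [Mn²⁺]/[Sn²⁺] = 0.0764.
E = E° − (RT/nF) ln Q = 1.04 − (8.314×273)/(2×96485) × (-2.572) = 1.040 + 0.030 = 1.070 V.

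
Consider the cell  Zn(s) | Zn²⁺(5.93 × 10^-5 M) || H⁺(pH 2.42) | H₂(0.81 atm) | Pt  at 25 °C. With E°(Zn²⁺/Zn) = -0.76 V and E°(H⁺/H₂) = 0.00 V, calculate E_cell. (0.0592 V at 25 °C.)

0.74 V

The hydrogen couple is the cathode, so E°_cell = 0.76 V; n = 2.
[H⁺] = 10^(−2.42) = 0.0038 M, and Q = [Zn²⁺]·P(H₂) / [H⁺]^2 = 3.32.
E = E° − (0.0592/2) log Q = 0.76 − (0.0592/2)(0.522) = 0.745 V.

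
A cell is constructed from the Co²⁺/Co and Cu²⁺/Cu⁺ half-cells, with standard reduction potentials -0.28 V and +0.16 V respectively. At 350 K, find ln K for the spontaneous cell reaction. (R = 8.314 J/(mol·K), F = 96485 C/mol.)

ln K = 29.2

E°_cell = +0.16 − (-0.28) = 0.44 V, with n = 2 electrons transferred.
At equilibrium E = 0, so the Nernst equation gives ln K = nFE°/RT = (2)(96485)(0.44)/((8.314)(350)) = 29.18.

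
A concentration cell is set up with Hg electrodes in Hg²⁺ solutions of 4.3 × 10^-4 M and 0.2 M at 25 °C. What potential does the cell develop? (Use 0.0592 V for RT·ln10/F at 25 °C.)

Both half-cells are Hg²⁺/Hg, so E°_cell = 0. The concentrated side is the cathode; the cell reaction moves Hg²⁺ from high to low concentration with n = 2.
Q = [Hg²⁺]_dilute/[Hg²⁺]_conc = 4.3 × 10^-4/0.2 = 0.00215.
E = 0 − (0.0592/2) log Q = −(0.0592/2)(-2.668) = 0.0790 V.

0.079 V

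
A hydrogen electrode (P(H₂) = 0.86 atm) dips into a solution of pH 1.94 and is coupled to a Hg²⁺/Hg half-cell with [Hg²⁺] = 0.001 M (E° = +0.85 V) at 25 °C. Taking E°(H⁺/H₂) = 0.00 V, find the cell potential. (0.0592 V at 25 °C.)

The Hg²⁺/Hg couple is the cathode, so E°_cell = 0.85 V; n = 2.
[H⁺] = 10^(−1.94) = 0.011 M, and Q = [H⁺]^2 / ([Hg²⁺]·P(H₂)) = 0.153.
E = E° − (0.0592/2) log Q = 0.85 − (0.0592/2)(-0.814) = 0.874 V.

0.87 V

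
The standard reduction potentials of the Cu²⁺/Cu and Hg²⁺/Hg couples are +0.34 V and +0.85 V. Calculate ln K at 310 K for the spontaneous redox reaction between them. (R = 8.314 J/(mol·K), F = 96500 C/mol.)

E°_cell = +0.85 − (+0.34) = 0.51 V, with n = 2 electrons transferred.
At equilibrium E = 0, so the Nernst equation gives ln K = nFE°/RT = (2)(96500)(0.51)/((8.314)(310)) = 38.19.

ln K = 38.2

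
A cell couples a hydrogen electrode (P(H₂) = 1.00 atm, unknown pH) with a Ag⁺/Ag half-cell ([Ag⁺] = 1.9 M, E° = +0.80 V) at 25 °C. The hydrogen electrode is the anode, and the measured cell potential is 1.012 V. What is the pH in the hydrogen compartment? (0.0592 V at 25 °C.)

E°_cell = 0.80 V and n = 2.
log Q = n(E° − E)/0.0592 = 2×(0.80 − 1.012)/0.0592 = -7.162.
With Q = [H⁺]^2 / ([Ag⁺]^2·P(H₂)), solving for [H⁺] gives log[H⁺] = -3.302, so pH = 3.30.

pH = 3.30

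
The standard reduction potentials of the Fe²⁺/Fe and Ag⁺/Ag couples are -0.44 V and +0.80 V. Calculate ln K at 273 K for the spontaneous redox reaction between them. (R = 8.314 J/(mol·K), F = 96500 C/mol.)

ln K = 105.4

E°_cell = +0.80 − (-0.44) = 1.24 V, with n = 2 electrons transferred.
At equilibrium E = 0, so the Nernst equation gives ln K = nFE°/RT = (2)(96500)(1.24)/((8.314)(273)) = 105.44.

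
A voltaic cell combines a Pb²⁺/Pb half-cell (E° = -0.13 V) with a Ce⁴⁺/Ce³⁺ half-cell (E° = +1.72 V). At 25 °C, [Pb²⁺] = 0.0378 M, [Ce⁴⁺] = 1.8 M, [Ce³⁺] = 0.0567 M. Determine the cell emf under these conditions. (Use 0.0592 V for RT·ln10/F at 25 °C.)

1.98 V

The Ce⁴⁺/Ce³⁺ couple has the higher reduction potential and acts as the cathode, so E°_cell = +1.72 − (-0.13) = 1.85 V.
Balancing electrons gives n = 2; the reaction quotient is Q = [Pb²⁺]·[Ce³⁺]^2/[Ce⁴⁺]^2 = 3.75 × 10^-5.
At 25 °C, E = E° − (0.0592/n) log Q = 1.85 − (0.0592/2)(-4.426) = 1.850 + 0.131 = 1.981 V.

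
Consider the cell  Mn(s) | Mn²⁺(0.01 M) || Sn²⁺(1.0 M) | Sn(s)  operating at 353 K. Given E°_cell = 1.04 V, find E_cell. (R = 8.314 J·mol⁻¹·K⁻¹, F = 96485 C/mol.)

Balancing electrons gives n = 2; the reaction quotient is Q = [Mn²⁺]/[Sn²⁺] = 0.0100.
E = E° − (RT/nF) ln Q = 1.04 − (8.314×353)/(2×96485) × (-4.605) = 1.040 + 0.070 = 1.110 V.

1.11 V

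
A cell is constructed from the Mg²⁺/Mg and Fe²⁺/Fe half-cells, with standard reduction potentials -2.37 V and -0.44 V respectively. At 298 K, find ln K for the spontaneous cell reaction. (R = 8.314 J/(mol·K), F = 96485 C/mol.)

ln K = 150.3

E°_cell = -0.44 − (-2.37) = 1.93 V, with n = 2 electrons transferred.
At equilibrium E = 0, so the Nernst equation gives ln K = nFE°/RT = (2)(96485)(1.93)/((8.314)(298)) = 150.32.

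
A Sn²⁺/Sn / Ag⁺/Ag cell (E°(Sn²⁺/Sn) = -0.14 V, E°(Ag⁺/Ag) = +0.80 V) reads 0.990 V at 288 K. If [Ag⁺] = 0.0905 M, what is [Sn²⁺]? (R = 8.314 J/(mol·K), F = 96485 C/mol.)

From the Nernst equation, ln Q = nF(E° − E)/RT = 2×96485×(0.94 − 0.990)/(8.314×288) = -4.030, so Q = 0.0178.
With Q = [Sn²⁺]/[Ag⁺]^2 and the known concentrations, [Sn²⁺] in the numerator gives [Sn²⁺] = 1.5 × 10^-4 M.

1.5 × 10^-4 M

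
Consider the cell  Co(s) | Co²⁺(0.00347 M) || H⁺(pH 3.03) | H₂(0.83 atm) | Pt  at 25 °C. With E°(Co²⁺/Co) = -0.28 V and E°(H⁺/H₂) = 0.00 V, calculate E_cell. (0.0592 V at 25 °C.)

The hydrogen couple is the cathode, so E°_cell = 0.28 V; n = 2.
[H⁺] = 10^(−3.03) = 9.3 × 10^-4 M, and Q = [Co²⁺]·P(H₂) / [H⁺]^2 = 3310.
E = E° − (0.0592/2) log Q = 0.28 − (0.0592/2)(3.519) = 0.176 V.

0.18 V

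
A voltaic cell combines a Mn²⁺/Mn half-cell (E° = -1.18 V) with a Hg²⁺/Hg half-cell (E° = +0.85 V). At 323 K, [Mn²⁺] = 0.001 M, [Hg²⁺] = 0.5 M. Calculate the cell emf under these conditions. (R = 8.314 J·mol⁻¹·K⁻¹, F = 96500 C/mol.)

The Hg²⁺/Hg couple has the higher reduction potential and acts as the cathode, so E°_cell = +0.85 − (-1.18) = 2.03 V.
Balancing electrons gives n = 2; the reaction quotient is Q = [Mn²⁺]/[Hg²⁺] = 0.00200.
E = E° − (RT/nF) ln Q = 2.03 − (8.314×323)/(2×96500) × (-6.215) = 2.030 + 0.086 = 2.116 V.

2.12 V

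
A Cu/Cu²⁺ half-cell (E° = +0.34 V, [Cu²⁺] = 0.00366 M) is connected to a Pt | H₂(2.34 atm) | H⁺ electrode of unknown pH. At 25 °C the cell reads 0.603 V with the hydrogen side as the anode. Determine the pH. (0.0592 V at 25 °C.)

pH = 5.48

E°_cell = 0.34 V and n = 2.
log Q = n(E° − E)/0.0592 = 2×(0.34 − 0.603)/0.0592 = -8.885.
With Q = [H⁺]^2 / ([Cu²⁺]·P(H₂)), solving for [H⁺] gives log[H⁺] = -5.476, so pH = 5.48.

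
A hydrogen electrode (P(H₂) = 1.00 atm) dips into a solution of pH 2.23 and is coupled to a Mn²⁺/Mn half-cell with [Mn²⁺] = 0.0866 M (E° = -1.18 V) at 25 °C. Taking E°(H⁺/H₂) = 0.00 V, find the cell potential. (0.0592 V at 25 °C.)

1.08 V

The hydrogen couple is the cathode, so E°_cell = 1.18 V; n = 2.
[H⁺] = 10^(−2.23) = 0.0059 M, and Q = [Mn²⁺]·P(H₂) / [H⁺]^2 = 2500.
E = E° − (0.0592/2) log Q = 1.18 − (0.0592/2)(3.398) = 1.079 V.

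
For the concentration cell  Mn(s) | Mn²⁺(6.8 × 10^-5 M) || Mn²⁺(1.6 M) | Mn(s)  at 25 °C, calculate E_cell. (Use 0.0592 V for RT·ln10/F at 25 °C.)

Both half-cells are Mn²⁺/Mn, so E°_cell = 0. The concentrated side is the cathode; the cell reaction moves Mn²⁺ from high to low concentration with n = 2.
Q = [Mn²⁺]_dilute/[Mn²⁺]_conc = 6.8 × 10^-5/1.6 = 4.25 × 10^-5.
E = 0 − (0.0592/2) log Q = −(0.0592/2)(-4.372) = 0.1294 V.

0.13 V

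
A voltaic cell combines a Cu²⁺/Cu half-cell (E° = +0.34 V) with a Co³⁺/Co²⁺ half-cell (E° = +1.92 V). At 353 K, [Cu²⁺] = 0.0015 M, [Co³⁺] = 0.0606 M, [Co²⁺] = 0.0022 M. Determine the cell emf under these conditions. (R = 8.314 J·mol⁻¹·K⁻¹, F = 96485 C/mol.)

The Co³⁺/Co²⁺ couple has the higher reduction potential and acts as the cathode, so E°_cell = +1.92 − (+0.34) = 1.58 V.
Balancing electrons gives n = 2; the reaction quotient is Q = [Cu²⁺]·[Co²⁺]^2/[Co³⁺]^2 = 1.98 × 10^-6.
E = E° − (RT/nF) ln Q = 1.58 − (8.314×353)/(2×96485) × (-13.134) = 1.580 + 0.200 = 1.780 V.

1.78 V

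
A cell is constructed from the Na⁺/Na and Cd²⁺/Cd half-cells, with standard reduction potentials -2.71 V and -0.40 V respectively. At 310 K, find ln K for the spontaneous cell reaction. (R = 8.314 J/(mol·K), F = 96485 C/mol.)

ln K = 173.0

E°_cell = -0.40 − (-2.71) = 2.31 V, with n = 2 electrons transferred.
At equilibrium E = 0, so the Nernst equation gives ln K = nFE°/RT = (2)(96485)(2.31)/((8.314)(310)) = 172.95.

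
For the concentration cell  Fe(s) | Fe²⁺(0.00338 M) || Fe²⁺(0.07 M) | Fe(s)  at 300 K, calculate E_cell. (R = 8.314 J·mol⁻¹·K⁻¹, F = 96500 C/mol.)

0.039 V

Both half-cells are Fe²⁺/Fe, so E°_cell = 0. The concentrated side is the cathode; the cell reaction moves Fe²⁺ from high to low concentration with n = 2.
Q = [Fe²⁺]_dilute/[Fe²⁺]_conc = 0.00338/0.07 = 0.0483.
E = 0 − (RT/nF) ln Q = −((8.314×300)/(2×96500))(-3.031) = 0.0392 V.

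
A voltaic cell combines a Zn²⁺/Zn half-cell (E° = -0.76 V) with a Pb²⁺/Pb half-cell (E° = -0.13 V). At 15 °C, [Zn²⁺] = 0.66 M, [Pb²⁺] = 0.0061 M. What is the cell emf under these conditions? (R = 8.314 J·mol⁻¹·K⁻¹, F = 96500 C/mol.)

The Pb²⁺/Pb couple has the higher reduction potential and acts as the cathode, so E°_cell = -0.13 − (-0.76) = 0.63 V.
Balancing electrons gives n = 2; the reaction quotient is Q = [Zn²⁺]/[Pb²⁺] = 108.
E = E° − (RT/nF) ln Q = 0.63 − (8.314×288)/(2×96500) × (4.684) = 0.630 − 0.058 = 0.572 V.

0.572 V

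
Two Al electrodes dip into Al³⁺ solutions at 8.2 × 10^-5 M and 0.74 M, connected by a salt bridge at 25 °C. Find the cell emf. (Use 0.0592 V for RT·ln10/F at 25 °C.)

Both half-cells are Al³⁺/Al, so E°_cell = 0. The concentrated side is the cathode; the cell reaction moves Al³⁺ from high to low concentration with n = 3.
Q = [Al³⁺]_dilute/[Al³⁺]_conc = 8.2 × 10^-5/0.74 = 1.11 × 10^-4.
E = 0 − (0.0592/3) log Q = −(0.0592/3)(-3.955) = 0.0780 V.

0.078 V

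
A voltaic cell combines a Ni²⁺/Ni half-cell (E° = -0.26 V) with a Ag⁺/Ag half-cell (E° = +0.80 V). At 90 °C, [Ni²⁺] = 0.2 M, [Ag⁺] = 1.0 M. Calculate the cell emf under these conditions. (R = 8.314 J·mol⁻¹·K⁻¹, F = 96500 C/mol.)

1.09 V

The Ag⁺/Ag couple has the higher reduction potential and acts as the cathode, so E°_cell = +0.80 − (-0.26) = 1.06 V.
Balancing electrons gives n = 2; the reaction quotient is Q = [Ni²⁺]/[Ag⁺]^2 = 0.200.
E = E° − (RT/nF) ln Q = 1.06 − (8.314×363)/(2×96500) × (-1.609) = 1.060 + 0.025 = 1.085 V.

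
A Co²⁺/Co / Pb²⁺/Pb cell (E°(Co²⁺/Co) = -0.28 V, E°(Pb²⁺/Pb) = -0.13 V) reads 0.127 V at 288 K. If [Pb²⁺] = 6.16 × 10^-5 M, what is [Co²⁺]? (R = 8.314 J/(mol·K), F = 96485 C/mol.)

3.9 × 10^-4 M

From the Nernst equation, ln Q = nF(E° − E)/RT = 2×96485×(0.15 − 0.127)/(8.314×288) = 1.854, so Q = 6.38.
With Q = [Co²⁺]/[Pb²⁺] and the known concentrations, [Co²⁺] in the numerator gives [Co²⁺] = 3.9 × 10^-4 M.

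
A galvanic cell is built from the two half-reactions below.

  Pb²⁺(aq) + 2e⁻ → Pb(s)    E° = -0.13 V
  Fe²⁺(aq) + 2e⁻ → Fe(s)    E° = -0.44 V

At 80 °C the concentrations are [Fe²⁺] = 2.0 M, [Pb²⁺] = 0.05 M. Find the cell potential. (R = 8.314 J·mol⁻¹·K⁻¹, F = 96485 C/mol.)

0.254 V

The Pb²⁺/Pb couple has the higher reduction potential and acts as the cathode, so E°_cell = -0.13 − (-0.44) = 0.31 V.
Balancing electrons gives n = 2; the reaction quotient is Q = [Fe²⁺]/[Pb²⁺] = 40.0.
E = E° − (RT/nF) ln Q = 0.31 − (8.314×353)/(2×96485) × (3.689) = 0.310 − 0.056 = 0.254 V.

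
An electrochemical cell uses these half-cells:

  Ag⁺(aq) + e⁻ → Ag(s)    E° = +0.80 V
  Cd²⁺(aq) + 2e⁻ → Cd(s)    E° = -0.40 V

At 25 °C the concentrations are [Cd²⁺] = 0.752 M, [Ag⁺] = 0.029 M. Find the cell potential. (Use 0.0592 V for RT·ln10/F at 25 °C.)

1.11 V

The Ag⁺/Ag couple has the higher reduction potential and acts as the cathode, so E°_cell = +0.80 − (-0.40) = 1.20 V.
Balancing electrons gives n = 2; the reaction quotient is Q = [Cd²⁺]/[Ag⁺]^2 = 894.
At 25 °C, E = E° − (0.0592/n) log Q = 1.20 − (0.0592/2)(2.951) = 1.200 − 0.087 = 1.113 V.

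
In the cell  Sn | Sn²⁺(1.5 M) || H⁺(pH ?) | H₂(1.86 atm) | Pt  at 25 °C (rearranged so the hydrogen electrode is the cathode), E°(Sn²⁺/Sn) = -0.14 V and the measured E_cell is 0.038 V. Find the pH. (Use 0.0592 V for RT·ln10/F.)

pH = 1.50

E°_cell = 0.14 V and n = 2.
log Q = n(E° − E)/0.0592 = 2×(0.14 − 0.038)/0.0592 = 3.446.
With Q = [Sn²⁺]·P(H₂) / [H⁺]^2, solving for [H⁺] gives log[H⁺] = -1.500, so pH = 1.50.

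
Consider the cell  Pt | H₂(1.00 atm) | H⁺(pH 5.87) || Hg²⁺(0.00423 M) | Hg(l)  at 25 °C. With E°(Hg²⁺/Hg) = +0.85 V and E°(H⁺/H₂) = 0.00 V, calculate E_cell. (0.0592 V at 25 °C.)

The Hg²⁺/Hg couple is the cathode, so E°_cell = 0.85 V; n = 2.
[H⁺] = 10^(−5.87) = 1.3 × 10^-6 M, and Q = [H⁺]^2 / ([Hg²⁺]·P(H₂)) = 4.3 × 10^-10.
E = E° − (0.0592/2) log Q = 0.85 − (0.0592/2)(-9.366) = 1.127 V.

1.13 V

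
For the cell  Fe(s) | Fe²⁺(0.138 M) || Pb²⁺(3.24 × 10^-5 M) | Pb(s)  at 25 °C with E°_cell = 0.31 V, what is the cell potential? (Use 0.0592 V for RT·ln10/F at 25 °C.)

0.203 V

Balancing electrons gives n = 2; the reaction quotient is Q = [Fe²⁺]/[Pb²⁺] = 4260.
At 25 °C, E = E° − (0.0592/n) log Q = 0.31 − (0.0592/2)(3.629) = 0.310 − 0.107 = 0.203 V.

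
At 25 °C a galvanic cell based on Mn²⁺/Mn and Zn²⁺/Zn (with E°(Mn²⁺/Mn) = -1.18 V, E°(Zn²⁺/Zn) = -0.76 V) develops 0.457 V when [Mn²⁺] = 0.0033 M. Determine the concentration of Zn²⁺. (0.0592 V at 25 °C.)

0.059 M

From the Nernst equation, log Q = n(E° − E)/0.0592 = 2(0.42 − 0.457)/0.0592 = -1.250, so Q = 0.0562.
With Q = [Mn²⁺]/[Zn²⁺] and the known concentrations, [Zn²⁺] in the denominator gives [Zn²⁺] = 0.059 M.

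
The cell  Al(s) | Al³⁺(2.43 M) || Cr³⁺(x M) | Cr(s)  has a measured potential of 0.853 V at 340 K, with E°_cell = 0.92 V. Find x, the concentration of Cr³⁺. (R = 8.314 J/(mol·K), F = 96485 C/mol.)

0.0025 M

From the Nernst equation, ln Q = nF(E° − E)/RT = 3×96485×(0.92 − 0.853)/(8.314×340) = 6.861, so Q = 954.
With Q = [Al³⁺]/[Cr³⁺] and the known concentrations, [Cr³⁺] in the denominator gives [Cr³⁺] = 0.0025 M.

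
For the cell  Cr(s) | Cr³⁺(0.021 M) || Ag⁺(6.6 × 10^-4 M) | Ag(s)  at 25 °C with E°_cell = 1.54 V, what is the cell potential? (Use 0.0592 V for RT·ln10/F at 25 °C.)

1.38 V

Balancing electrons gives n = 3; the reaction quotient is Q = [Cr³⁺]/[Ag⁺]^3 = 7.3 × 10^7.
At 25 °C, E = E° − (0.0592/n) log Q = 1.54 − (0.0592/3)(7.864) = 1.540 − 0.155 = 1.385 V.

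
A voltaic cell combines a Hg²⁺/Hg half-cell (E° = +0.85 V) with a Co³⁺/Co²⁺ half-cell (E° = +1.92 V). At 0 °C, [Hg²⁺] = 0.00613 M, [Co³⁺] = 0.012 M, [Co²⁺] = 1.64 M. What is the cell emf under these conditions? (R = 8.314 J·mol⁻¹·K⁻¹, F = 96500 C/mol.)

1.01 V

The Co³⁺/Co²⁺ couple has the higher reduction potential and acts as the cathode, so E°_cell = +1.92 − (+0.85) = 1.07 V.
Balancing electrons gives n = 2; the reaction quotient is Q = [Hg²⁺]·[Co²⁺]^2/[Co³⁺]^2 = 114.
E = E° − (RT/nF) ln Q = 1.07 − (8.314×273)/(2×96500) × (4.741) = 1.070 − 0.056 = 1.014 V.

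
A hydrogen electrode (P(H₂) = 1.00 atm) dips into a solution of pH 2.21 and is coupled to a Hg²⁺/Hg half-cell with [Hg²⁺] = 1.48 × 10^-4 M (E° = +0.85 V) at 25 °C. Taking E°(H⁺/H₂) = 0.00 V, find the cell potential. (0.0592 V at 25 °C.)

The Hg²⁺/Hg couple is the cathode, so E°_cell = 0.85 V; n = 2.
[H⁺] = 10^(−2.21) = 0.0062 M, and Q = [H⁺]^2 / ([Hg²⁺]·P(H₂)) = 0.257.
E = E° − (0.0592/2) log Q = 0.85 − (0.0592/2)(-0.590) = 0.867 V.

0.87 V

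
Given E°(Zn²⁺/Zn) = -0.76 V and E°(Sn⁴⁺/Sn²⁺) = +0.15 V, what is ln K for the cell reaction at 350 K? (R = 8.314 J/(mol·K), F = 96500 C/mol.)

ln K = 60.4

E°_cell = +0.15 − (-0.76) = 0.91 V, with n = 2 electrons transferred.
At equilibrium E = 0, so the Nernst equation gives ln K = nFE°/RT = (2)(96500)(0.91)/((8.314)(350)) = 60.36.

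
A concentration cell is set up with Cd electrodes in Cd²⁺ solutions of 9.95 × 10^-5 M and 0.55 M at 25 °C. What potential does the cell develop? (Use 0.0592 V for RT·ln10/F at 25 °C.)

0.11 V

Both half-cells are Cd²⁺/Cd, so E°_cell = 0. The concentrated side is the cathode; the cell reaction moves Cd²⁺ from high to low concentration with n = 2.
Q = [Cd²⁺]_dilute/[Cd²⁺]_conc = 9.95 × 10^-5/0.55 = 1.81 × 10^-4.
E = 0 − (0.0592/2) log Q = −(0.0592/2)(-3.743) = 0.1108 V.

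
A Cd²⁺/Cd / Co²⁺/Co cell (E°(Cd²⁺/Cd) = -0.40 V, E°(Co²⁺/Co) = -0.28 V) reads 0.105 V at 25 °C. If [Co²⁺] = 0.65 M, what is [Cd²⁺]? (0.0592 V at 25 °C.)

2.1 M

From the Nernst equation, log Q = n(E° − E)/0.0592 = 2(0.12 − 0.105)/0.0592 = 0.507, so Q = 3.21.
With Q = [Cd²⁺]/[Co²⁺] and the known concentrations, [Cd²⁺] in the numerator gives [Cd²⁺] = 2.1 M.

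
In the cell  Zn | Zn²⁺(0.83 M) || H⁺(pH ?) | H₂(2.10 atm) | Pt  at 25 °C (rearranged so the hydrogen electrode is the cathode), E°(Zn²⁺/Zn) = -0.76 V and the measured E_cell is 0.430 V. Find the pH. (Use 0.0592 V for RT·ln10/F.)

pH = 5.45

E°_cell = 0.76 V and n = 2.
log Q = n(E° − E)/0.0592 = 2×(0.76 − 0.430)/0.0592 = 11.149.
With Q = [Zn²⁺]·P(H₂) / [H⁺]^2, solving for [H⁺] gives log[H⁺] = -5.454, so pH = 5.45.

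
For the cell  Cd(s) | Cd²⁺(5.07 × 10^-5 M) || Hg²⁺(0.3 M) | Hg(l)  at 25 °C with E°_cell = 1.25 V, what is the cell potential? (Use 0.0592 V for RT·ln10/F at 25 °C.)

1.36 V

Balancing electrons gives n = 2; the reaction quotient is Q = [Cd²⁺]/[Hg²⁺] = 1.69 × 10^-4.
At 25 °C, E = E° − (0.0592/n) log Q = 1.25 − (0.0592/2)(-3.772) = 1.250 + 0.112 = 1.362 V.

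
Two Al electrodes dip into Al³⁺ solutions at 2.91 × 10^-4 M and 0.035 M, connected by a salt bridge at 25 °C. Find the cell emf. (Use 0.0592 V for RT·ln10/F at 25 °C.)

0.041 V

Both half-cells are Al³⁺/Al, so E°_cell = 0. The concentrated side is the cathode; the cell reaction moves Al³⁺ from high to low concentration with n = 3.
Q = [Al³⁺]_dilute/[Al³⁺]_conc = 2.91 × 10^-4/0.035 = 0.00831.
E = 0 − (0.0592/3) log Q = −(0.0592/3)(-2.080) = 0.0410 V.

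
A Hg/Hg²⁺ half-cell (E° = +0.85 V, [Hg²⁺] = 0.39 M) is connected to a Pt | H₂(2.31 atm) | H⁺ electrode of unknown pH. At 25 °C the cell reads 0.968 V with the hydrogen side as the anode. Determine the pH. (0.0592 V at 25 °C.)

E°_cell = 0.85 V and n = 2.
log Q = n(E° − E)/0.0592 = 2×(0.85 − 0.968)/0.0592 = -3.986.
With Q = [H⁺]^2 / ([Hg²⁺]·P(H₂)), solving for [H⁺] gives log[H⁺] = -2.016, so pH = 2.02.

pH = 2.02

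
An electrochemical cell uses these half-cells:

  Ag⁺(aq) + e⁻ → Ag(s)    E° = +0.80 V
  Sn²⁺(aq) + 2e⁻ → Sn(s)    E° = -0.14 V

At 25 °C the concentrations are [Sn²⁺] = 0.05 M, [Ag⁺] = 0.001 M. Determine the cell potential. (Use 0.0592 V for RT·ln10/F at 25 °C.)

The Ag⁺/Ag couple has the higher reduction potential and acts as the cathode, so E°_cell = +0.80 − (-0.14) = 0.94 V.
Balancing electrons gives n = 2; the reaction quotient is Q = [Sn²⁺]/[Ag⁺]^2 = 5 × 10^4.
At 25 °C, E = E° − (0.0592/n) log Q = 0.94 − (0.0592/2)(4.699) = 0.940 − 0.139 = 0.801 V.

0.801 V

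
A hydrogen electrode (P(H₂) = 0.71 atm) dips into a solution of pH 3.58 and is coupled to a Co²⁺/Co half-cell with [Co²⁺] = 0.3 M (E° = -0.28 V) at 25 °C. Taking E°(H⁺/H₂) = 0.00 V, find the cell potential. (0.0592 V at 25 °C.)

The hydrogen couple is the cathode, so E°_cell = 0.28 V; n = 2.
[H⁺] = 10^(−3.58) = 2.6 × 10^-4 M, and Q = [Co²⁺]·P(H₂) / [H⁺]^2 = 3.08 × 10^6.
E = E° − (0.0592/2) log Q = 0.28 − (0.0592/2)(6.488) = 0.088 V.

0.088 V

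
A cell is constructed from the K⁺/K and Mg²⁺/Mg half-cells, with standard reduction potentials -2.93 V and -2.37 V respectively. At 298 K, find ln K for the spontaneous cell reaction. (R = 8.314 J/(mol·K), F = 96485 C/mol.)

E°_cell = -2.37 − (-2.93) = 0.56 V, with n = 2 electrons transferred.
At equilibrium E = 0, so the Nernst equation gives ln K = nFE°/RT = (2)(96485)(0.56)/((8.314)(298)) = 43.62.

ln K = 43.6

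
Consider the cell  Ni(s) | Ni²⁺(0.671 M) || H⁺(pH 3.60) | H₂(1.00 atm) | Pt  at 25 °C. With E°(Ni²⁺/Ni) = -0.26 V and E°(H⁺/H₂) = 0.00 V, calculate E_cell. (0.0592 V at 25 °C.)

The hydrogen couple is the cathode, so E°_cell = 0.26 V; n = 2.
[H⁺] = 10^(−3.60) = 2.5 × 10^-4 M, and Q = [Ni²⁺]·P(H₂) / [H⁺]^2 = 1.06 × 10^7.
E = E° − (0.0592/2) log Q = 0.26 − (0.0592/2)(7.027) = 0.052 V.

0.052 V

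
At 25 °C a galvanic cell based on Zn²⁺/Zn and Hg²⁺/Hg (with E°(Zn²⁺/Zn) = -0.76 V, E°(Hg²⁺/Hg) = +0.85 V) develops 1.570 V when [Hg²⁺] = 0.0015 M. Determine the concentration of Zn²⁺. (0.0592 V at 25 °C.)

0.034 M

From the Nernst equation, log Q = n(E° − E)/0.0592 = 2(1.61 − 1.570)/0.0592 = 1.351, so Q = 22.5.
With Q = [Zn²⁺]/[Hg²⁺] and the known concentrations, [Zn²⁺] in the numerator gives [Zn²⁺] = 0.034 M.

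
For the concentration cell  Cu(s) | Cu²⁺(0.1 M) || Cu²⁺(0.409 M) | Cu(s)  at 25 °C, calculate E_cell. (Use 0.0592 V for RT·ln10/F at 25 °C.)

Both half-cells are Cu²⁺/Cu, so E°_cell = 0. The concentrated side is the cathode; the cell reaction moves Cu²⁺ from high to low concentration with n = 2.
Q = [Cu²⁺]_dilute/[Cu²⁺]_conc = 0.1/0.409 = 0.244.
E = 0 − (0.0592/2) log Q = −(0.0592/2)(-0.612) = 0.0181 V.

0.018 V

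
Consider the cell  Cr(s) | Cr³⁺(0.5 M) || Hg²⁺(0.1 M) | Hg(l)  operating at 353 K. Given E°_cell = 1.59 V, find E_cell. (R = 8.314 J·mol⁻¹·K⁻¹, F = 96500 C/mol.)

Balancing electrons gives n = 6; the reaction quotient is Q = [Cr³⁺]^2/[Hg²⁺]^3 = 250.
E = E° − (RT/nF) ln Q = 1.59 − (8.314×353)/(6×96500) × (5.521) = 1.590 − 0.028 = 1.562 V.

1.56 V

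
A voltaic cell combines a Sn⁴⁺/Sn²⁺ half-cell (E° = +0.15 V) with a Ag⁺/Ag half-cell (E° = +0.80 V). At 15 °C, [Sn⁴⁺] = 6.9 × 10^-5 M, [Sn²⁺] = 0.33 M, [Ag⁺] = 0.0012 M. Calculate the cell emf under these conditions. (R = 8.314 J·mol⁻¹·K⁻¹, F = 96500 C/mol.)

0.588 V

The Ag⁺/Ag couple has the higher reduction potential and acts as the cathode, so E°_cell = +0.80 − (+0.15) = 0.65 V.
Balancing electrons gives n = 2; the reaction quotient is Q = [Sn⁴⁺]/([Sn²⁺]·[Ag⁺]^2) = 145.
E = E° − (RT/nF) ln Q = 0.65 − (8.314×288)/(2×96500) × (4.978) = 0.650 − 0.062 = 0.588 V.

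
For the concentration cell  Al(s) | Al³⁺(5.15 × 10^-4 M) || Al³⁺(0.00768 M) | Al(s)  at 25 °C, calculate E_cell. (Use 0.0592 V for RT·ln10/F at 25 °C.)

0.023 V

Both half-cells are Al³⁺/Al, so E°_cell = 0. The concentrated side is the cathode; the cell reaction moves Al³⁺ from high to low concentration with n = 3.
Q = [Al³⁺]_dilute/[Al³⁺]_conc = 5.15 × 10^-4/0.00768 = 0.0671.
E = 0 − (0.0592/3) log Q = −(0.0592/3)(-1.174) = 0.0232 V.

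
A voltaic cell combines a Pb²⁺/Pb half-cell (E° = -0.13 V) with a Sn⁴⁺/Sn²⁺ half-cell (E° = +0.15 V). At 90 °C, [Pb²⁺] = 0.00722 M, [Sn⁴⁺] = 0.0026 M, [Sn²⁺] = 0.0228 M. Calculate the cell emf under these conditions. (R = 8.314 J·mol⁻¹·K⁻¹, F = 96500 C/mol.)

0.323 V

The Sn⁴⁺/Sn²⁺ couple has the higher reduction potential and acts as the cathode, so E°_cell = +0.15 − (-0.13) = 0.28 V.
Balancing electrons gives n = 2; the reaction quotient is Q = [Pb²⁺]·[Sn²⁺]/[Sn⁴⁺] = 0.0633.
E = E° − (RT/nF) ln Q = 0.28 − (8.314×363)/(2×96500) × (-2.760) = 0.280 + 0.043 = 0.323 V.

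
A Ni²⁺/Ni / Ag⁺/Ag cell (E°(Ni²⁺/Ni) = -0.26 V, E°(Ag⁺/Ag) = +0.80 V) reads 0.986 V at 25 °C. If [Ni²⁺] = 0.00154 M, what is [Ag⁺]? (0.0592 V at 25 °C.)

From the Nernst equation, log Q = n(E° − E)/0.0592 = 2(1.06 − 0.986)/0.0592 = 2.500, so Q = 316.
With Q = [Ni²⁺]/[Ag⁺]^2 and the known concentrations, [Ag⁺]^2 in the denominator gives [Ag⁺] = 0.0022 M.

0.0022 M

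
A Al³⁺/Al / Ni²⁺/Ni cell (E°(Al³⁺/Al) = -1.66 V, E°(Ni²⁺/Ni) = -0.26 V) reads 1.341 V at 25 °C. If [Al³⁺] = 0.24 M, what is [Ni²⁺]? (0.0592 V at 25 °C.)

0.0039 M

From the Nernst equation, log Q = n(E° − E)/0.0592 = 6(1.40 − 1.341)/0.0592 = 5.980, so Q = 9.54 × 10^5.
With Q = [Al³⁺]^2/[Ni²⁺]^3 and the known concentrations, [Ni²⁺]^3 in the denominator gives [Ni²⁺] = 0.0039 M.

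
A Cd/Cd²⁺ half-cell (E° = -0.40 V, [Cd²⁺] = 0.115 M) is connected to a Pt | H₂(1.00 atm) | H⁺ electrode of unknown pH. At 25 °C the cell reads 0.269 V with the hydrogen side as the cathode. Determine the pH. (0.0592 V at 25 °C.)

pH = 2.68

E°_cell = 0.40 V and n = 2.
log Q = n(E° − E)/0.0592 = 2×(0.40 − 0.269)/0.0592 = 4.426.
With Q = [Cd²⁺]·P(H₂) / [H⁺]^2, solving for [H⁺] gives log[H⁺] = -2.682, so pH = 2.68.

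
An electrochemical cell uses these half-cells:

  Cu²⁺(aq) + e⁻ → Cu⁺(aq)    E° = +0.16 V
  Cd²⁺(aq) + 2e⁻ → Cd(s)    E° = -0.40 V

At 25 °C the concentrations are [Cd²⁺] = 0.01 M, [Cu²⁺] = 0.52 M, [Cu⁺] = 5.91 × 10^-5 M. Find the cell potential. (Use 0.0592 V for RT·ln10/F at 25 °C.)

0.853 V

The Cu²⁺/Cu⁺ couple has the higher reduction potential and acts as the cathode, so E°_cell = +0.16 − (-0.40) = 0.56 V.
Balancing electrons gives n = 2; the reaction quotient is Q = [Cd²⁺]·[Cu⁺]^2/[Cu²⁺]^2 = 1.29 × 10^-10.
At 25 °C, E = E° − (0.0592/n) log Q = 0.56 − (0.0592/2)(-9.889) = 0.560 + 0.293 = 0.853 V.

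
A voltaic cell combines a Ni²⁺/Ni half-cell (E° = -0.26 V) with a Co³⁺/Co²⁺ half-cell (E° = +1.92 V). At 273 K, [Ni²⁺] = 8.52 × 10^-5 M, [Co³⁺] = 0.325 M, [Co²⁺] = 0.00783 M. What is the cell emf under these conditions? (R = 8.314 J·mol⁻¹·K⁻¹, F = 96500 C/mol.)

The Co³⁺/Co²⁺ couple has the higher reduction potential and acts as the cathode, so E°_cell = +1.92 − (-0.26) = 2.18 V.
Balancing electrons gives n = 2; the reaction quotient is Q = [Ni²⁺]·[Co²⁺]^2/[Co³⁺]^2 = 4.95 × 10^-8.
E = E° − (RT/nF) ln Q = 2.18 − (8.314×273)/(2×96500) × (-16.822) = 2.180 + 0.198 = 2.378 V.

2.38 V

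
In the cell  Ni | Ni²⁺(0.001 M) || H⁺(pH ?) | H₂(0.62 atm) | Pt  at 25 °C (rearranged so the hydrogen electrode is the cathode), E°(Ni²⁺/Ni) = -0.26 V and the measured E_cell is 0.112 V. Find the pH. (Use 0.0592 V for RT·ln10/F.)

E°_cell = 0.26 V and n = 2.
log Q = n(E° − E)/0.0592 = 2×(0.26 − 0.112)/0.0592 = 5.000.
With Q = [Ni²⁺]·P(H₂) / [H⁺]^2, solving for [H⁺] gives log[H⁺] = -4.104, so pH = 4.10.

pH = 4.10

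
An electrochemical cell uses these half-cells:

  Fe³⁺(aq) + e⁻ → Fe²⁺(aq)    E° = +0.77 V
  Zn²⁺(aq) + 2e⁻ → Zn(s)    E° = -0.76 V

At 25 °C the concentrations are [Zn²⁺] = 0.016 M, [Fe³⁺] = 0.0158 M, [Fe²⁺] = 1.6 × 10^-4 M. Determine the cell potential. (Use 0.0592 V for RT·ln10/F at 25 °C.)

The Fe³⁺/Fe²⁺ couple has the higher reduction potential and acts as the cathode, so E°_cell = +0.77 − (-0.76) = 1.53 V.
Balancing electrons gives n = 2; the reaction quotient is Q = [Zn²⁺]·[Fe²⁺]^2/[Fe³⁺]^2 = 1.64 × 10^-6.
At 25 °C, E = E° − (0.0592/n) log Q = 1.53 − (0.0592/2)(-5.785) = 1.530 + 0.171 = 1.701 V.

1.70 V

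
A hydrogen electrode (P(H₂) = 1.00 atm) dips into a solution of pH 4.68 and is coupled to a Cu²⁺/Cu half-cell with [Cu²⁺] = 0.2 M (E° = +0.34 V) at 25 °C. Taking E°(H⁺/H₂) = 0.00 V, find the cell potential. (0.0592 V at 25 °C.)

The Cu²⁺/Cu couple is the cathode, so E°_cell = 0.34 V; n = 2.
[H⁺] = 10^(−4.68) = 2.1 × 10^-5 M, and Q = [H⁺]^2 / ([Cu²⁺]·P(H₂)) = 2.18 × 10^-9.
E = E° − (0.0592/2) log Q = 0.34 − (0.0592/2)(-8.661) = 0.596 V.

0.60 V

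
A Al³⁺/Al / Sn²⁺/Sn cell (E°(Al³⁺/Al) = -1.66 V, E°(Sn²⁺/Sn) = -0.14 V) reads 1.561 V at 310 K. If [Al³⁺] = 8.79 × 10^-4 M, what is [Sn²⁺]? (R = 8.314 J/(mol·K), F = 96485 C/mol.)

0.2 M

From the Nernst equation, ln Q = nF(E° − E)/RT = 6×96485×(1.52 − 1.561)/(8.314×310) = -9.209, so Q = 1 × 10^-4.
With Q = [Al³⁺]^2/[Sn²⁺]^3 and the known concentrations, [Sn²⁺]^3 in the denominator gives [Sn²⁺] = 0.2 M.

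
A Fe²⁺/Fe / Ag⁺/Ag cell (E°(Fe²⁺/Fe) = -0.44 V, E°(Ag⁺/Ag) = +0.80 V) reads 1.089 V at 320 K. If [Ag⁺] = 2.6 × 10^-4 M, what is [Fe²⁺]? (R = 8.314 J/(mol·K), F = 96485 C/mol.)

From the Nernst equation, ln Q = nF(E° − E)/RT = 2×96485×(1.24 − 1.089)/(8.314×320) = 10.952, so Q = 5.71 × 10^4.
With Q = [Fe²⁺]/[Ag⁺]^2 and the known concentrations, [Fe²⁺] in the numerator gives [Fe²⁺] = 0.0039 M.

0.0039 M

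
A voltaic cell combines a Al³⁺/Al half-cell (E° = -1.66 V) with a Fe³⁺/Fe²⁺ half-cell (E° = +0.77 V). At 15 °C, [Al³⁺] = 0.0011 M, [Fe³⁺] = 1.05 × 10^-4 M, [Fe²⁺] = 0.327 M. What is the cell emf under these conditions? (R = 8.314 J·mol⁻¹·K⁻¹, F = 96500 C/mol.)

2.29 V

The Fe³⁺/Fe²⁺ couple has the higher reduction potential and acts as the cathode, so E°_cell = +0.77 − (-1.66) = 2.43 V.
Balancing electrons gives n = 3; the reaction quotient is Q = [Al³⁺]·[Fe²⁺]^3/[Fe³⁺]^3 = 3.32 × 10^7.
E = E° − (RT/nF) ln Q = 2.43 − (8.314×288)/(3×96500) × (17.319) = 2.430 − 0.143 = 2.287 V.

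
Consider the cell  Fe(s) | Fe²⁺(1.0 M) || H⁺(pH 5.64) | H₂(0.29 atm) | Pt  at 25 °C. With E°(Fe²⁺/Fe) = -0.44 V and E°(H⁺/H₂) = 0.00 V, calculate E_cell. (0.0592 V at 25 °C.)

0.12 V

The hydrogen couple is the cathode, so E°_cell = 0.44 V; n = 2.
[H⁺] = 10^(−5.64) = 2.3 × 10^-6 M, and Q = [Fe²⁺]·P(H₂) / [H⁺]^2 = 5.53 × 10^10.
E = E° − (0.0592/2) log Q = 0.44 − (0.0592/2)(10.742) = 0.122 V.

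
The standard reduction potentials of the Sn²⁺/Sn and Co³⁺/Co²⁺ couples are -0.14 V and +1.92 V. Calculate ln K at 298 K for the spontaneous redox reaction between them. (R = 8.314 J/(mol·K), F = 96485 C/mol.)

E°_cell = +1.92 − (-0.14) = 2.06 V, with n = 2 electrons transferred.
At equilibrium E = 0, so the Nernst equation gives ln K = nFE°/RT = (2)(96485)(2.06)/((8.314)(298)) = 160.45.

ln K = 160.4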